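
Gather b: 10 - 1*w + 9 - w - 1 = 18 - 2*w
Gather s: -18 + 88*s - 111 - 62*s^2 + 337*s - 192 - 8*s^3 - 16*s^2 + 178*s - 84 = -8*s^3 - 78*s^2 + 603*s - 405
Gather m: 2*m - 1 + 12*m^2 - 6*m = 12*m^2 - 4*m - 1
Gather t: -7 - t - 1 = -t - 8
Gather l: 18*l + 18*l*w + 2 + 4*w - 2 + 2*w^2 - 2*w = l*(18*w + 18) + 2*w^2 + 2*w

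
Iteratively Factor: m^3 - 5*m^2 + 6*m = (m - 3)*(m^2 - 2*m) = (m - 3)*(m - 2)*(m)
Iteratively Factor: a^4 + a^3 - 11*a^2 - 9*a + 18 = (a + 3)*(a^3 - 2*a^2 - 5*a + 6) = (a + 2)*(a + 3)*(a^2 - 4*a + 3) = (a - 3)*(a + 2)*(a + 3)*(a - 1)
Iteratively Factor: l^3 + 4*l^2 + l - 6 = (l + 3)*(l^2 + l - 2) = (l + 2)*(l + 3)*(l - 1)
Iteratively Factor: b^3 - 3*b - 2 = (b + 1)*(b^2 - b - 2) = (b - 2)*(b + 1)*(b + 1)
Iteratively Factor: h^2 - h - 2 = (h + 1)*(h - 2)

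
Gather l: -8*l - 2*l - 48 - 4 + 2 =-10*l - 50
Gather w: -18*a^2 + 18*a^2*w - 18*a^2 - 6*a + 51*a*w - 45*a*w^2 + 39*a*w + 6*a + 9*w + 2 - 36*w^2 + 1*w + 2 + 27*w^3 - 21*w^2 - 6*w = -36*a^2 + 27*w^3 + w^2*(-45*a - 57) + w*(18*a^2 + 90*a + 4) + 4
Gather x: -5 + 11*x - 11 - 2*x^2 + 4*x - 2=-2*x^2 + 15*x - 18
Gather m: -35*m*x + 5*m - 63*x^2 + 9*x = m*(5 - 35*x) - 63*x^2 + 9*x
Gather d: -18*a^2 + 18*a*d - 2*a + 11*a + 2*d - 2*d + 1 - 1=-18*a^2 + 18*a*d + 9*a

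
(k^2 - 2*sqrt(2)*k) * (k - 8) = k^3 - 8*k^2 - 2*sqrt(2)*k^2 + 16*sqrt(2)*k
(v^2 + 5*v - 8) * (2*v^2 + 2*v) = 2*v^4 + 12*v^3 - 6*v^2 - 16*v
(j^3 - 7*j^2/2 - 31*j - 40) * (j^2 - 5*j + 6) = j^5 - 17*j^4/2 - 15*j^3/2 + 94*j^2 + 14*j - 240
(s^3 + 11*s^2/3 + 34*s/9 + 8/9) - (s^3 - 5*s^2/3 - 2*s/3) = 16*s^2/3 + 40*s/9 + 8/9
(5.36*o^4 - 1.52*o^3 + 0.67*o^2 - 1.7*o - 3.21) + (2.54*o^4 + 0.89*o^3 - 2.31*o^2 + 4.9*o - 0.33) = 7.9*o^4 - 0.63*o^3 - 1.64*o^2 + 3.2*o - 3.54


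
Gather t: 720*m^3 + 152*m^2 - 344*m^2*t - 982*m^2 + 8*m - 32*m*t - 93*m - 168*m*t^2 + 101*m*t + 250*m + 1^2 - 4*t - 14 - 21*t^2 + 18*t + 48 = 720*m^3 - 830*m^2 + 165*m + t^2*(-168*m - 21) + t*(-344*m^2 + 69*m + 14) + 35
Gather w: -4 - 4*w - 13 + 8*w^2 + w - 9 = 8*w^2 - 3*w - 26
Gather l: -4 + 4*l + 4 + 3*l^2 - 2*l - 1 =3*l^2 + 2*l - 1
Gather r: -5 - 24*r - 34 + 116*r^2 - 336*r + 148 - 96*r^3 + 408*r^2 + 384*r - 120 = -96*r^3 + 524*r^2 + 24*r - 11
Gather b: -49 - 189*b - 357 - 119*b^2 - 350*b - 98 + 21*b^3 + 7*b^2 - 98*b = 21*b^3 - 112*b^2 - 637*b - 504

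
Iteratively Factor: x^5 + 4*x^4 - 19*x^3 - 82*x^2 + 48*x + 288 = (x + 3)*(x^4 + x^3 - 22*x^2 - 16*x + 96) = (x - 4)*(x + 3)*(x^3 + 5*x^2 - 2*x - 24) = (x - 4)*(x + 3)^2*(x^2 + 2*x - 8) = (x - 4)*(x - 2)*(x + 3)^2*(x + 4)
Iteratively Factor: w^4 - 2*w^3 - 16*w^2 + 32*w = (w - 4)*(w^3 + 2*w^2 - 8*w) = (w - 4)*(w + 4)*(w^2 - 2*w) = w*(w - 4)*(w + 4)*(w - 2)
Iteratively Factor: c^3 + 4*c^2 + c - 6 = (c + 2)*(c^2 + 2*c - 3) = (c + 2)*(c + 3)*(c - 1)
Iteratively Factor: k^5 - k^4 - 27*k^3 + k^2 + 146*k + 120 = (k + 1)*(k^4 - 2*k^3 - 25*k^2 + 26*k + 120) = (k + 1)*(k + 4)*(k^3 - 6*k^2 - k + 30) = (k - 5)*(k + 1)*(k + 4)*(k^2 - k - 6) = (k - 5)*(k + 1)*(k + 2)*(k + 4)*(k - 3)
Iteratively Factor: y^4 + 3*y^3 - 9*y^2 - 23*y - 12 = (y + 4)*(y^3 - y^2 - 5*y - 3) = (y + 1)*(y + 4)*(y^2 - 2*y - 3) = (y - 3)*(y + 1)*(y + 4)*(y + 1)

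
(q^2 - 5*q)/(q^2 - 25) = q/(q + 5)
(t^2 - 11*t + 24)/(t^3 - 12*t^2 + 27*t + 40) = (t - 3)/(t^2 - 4*t - 5)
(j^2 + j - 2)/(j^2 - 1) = (j + 2)/(j + 1)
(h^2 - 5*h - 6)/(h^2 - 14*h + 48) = (h + 1)/(h - 8)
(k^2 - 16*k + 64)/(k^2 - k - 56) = (k - 8)/(k + 7)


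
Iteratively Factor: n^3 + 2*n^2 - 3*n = (n - 1)*(n^2 + 3*n) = (n - 1)*(n + 3)*(n)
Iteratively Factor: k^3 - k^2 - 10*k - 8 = (k + 2)*(k^2 - 3*k - 4) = (k + 1)*(k + 2)*(k - 4)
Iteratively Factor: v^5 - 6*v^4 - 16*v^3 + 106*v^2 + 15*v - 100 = (v - 5)*(v^4 - v^3 - 21*v^2 + v + 20) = (v - 5)*(v + 4)*(v^3 - 5*v^2 - v + 5) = (v - 5)*(v - 1)*(v + 4)*(v^2 - 4*v - 5) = (v - 5)*(v - 1)*(v + 1)*(v + 4)*(v - 5)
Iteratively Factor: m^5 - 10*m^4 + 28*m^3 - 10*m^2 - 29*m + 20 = (m + 1)*(m^4 - 11*m^3 + 39*m^2 - 49*m + 20) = (m - 5)*(m + 1)*(m^3 - 6*m^2 + 9*m - 4) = (m - 5)*(m - 4)*(m + 1)*(m^2 - 2*m + 1) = (m - 5)*(m - 4)*(m - 1)*(m + 1)*(m - 1)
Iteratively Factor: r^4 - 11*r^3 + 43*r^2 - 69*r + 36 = (r - 1)*(r^3 - 10*r^2 + 33*r - 36) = (r - 3)*(r - 1)*(r^2 - 7*r + 12) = (r - 4)*(r - 3)*(r - 1)*(r - 3)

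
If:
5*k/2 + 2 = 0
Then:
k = -4/5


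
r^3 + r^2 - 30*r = r*(r - 5)*(r + 6)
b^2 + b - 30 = (b - 5)*(b + 6)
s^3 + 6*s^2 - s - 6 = (s - 1)*(s + 1)*(s + 6)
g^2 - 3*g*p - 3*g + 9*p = (g - 3)*(g - 3*p)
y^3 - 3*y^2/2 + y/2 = y*(y - 1)*(y - 1/2)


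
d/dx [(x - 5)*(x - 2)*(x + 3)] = 3*x^2 - 8*x - 11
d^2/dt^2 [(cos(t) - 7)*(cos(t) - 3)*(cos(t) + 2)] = -7*cos(t)/4 + 16*cos(2*t) - 9*cos(3*t)/4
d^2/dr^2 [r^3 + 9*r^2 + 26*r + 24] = 6*r + 18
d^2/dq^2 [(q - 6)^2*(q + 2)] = 6*q - 20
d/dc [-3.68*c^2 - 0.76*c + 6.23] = -7.36*c - 0.76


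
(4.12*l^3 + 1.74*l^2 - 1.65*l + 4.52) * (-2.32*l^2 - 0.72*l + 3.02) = -9.5584*l^5 - 7.0032*l^4 + 15.0176*l^3 - 4.0436*l^2 - 8.2374*l + 13.6504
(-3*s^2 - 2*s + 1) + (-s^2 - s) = -4*s^2 - 3*s + 1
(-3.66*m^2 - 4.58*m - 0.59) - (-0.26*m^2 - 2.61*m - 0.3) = -3.4*m^2 - 1.97*m - 0.29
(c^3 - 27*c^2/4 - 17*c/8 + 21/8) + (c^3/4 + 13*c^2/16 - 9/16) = 5*c^3/4 - 95*c^2/16 - 17*c/8 + 33/16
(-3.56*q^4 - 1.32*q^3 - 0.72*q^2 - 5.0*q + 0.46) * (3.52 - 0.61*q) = 2.1716*q^5 - 11.726*q^4 - 4.2072*q^3 + 0.5156*q^2 - 17.8806*q + 1.6192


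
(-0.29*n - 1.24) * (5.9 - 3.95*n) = 1.1455*n^2 + 3.187*n - 7.316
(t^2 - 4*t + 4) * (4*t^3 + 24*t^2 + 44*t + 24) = 4*t^5 + 8*t^4 - 36*t^3 - 56*t^2 + 80*t + 96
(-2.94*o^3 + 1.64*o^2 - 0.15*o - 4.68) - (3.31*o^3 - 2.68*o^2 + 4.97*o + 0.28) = -6.25*o^3 + 4.32*o^2 - 5.12*o - 4.96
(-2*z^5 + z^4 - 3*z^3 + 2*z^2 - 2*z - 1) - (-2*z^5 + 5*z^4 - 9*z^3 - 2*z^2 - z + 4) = -4*z^4 + 6*z^3 + 4*z^2 - z - 5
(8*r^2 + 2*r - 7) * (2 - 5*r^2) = -40*r^4 - 10*r^3 + 51*r^2 + 4*r - 14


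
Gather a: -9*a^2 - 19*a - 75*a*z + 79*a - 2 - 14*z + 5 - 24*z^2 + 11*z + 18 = -9*a^2 + a*(60 - 75*z) - 24*z^2 - 3*z + 21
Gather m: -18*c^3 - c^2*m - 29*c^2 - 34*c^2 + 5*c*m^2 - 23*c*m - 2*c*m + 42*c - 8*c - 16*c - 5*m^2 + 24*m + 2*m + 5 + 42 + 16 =-18*c^3 - 63*c^2 + 18*c + m^2*(5*c - 5) + m*(-c^2 - 25*c + 26) + 63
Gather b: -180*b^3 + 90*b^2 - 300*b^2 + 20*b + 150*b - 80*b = -180*b^3 - 210*b^2 + 90*b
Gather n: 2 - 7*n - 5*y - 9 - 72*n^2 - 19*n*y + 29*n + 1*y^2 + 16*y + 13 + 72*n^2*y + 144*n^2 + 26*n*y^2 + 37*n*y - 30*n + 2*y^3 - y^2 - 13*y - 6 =n^2*(72*y + 72) + n*(26*y^2 + 18*y - 8) + 2*y^3 - 2*y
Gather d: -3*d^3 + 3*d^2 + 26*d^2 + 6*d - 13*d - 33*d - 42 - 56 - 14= -3*d^3 + 29*d^2 - 40*d - 112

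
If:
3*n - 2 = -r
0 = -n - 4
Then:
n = -4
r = 14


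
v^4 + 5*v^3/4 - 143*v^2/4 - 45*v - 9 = (v - 6)*(v + 1/4)*(v + 1)*(v + 6)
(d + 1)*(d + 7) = d^2 + 8*d + 7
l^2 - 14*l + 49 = (l - 7)^2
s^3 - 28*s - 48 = (s - 6)*(s + 2)*(s + 4)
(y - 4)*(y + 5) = y^2 + y - 20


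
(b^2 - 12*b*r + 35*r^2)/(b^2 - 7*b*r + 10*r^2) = (-b + 7*r)/(-b + 2*r)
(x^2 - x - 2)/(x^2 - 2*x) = (x + 1)/x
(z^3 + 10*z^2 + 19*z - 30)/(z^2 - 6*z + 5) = (z^2 + 11*z + 30)/(z - 5)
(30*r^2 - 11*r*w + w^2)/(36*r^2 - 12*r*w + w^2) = (5*r - w)/(6*r - w)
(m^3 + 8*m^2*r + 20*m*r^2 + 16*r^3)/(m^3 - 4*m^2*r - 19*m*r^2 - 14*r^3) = (-m^2 - 6*m*r - 8*r^2)/(-m^2 + 6*m*r + 7*r^2)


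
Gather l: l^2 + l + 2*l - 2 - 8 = l^2 + 3*l - 10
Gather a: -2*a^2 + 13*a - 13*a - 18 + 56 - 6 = 32 - 2*a^2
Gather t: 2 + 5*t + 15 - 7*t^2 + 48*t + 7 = -7*t^2 + 53*t + 24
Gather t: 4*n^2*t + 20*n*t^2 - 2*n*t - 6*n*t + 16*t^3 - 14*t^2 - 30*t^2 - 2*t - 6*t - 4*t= 16*t^3 + t^2*(20*n - 44) + t*(4*n^2 - 8*n - 12)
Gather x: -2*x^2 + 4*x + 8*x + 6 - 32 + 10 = -2*x^2 + 12*x - 16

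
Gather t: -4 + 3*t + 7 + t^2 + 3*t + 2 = t^2 + 6*t + 5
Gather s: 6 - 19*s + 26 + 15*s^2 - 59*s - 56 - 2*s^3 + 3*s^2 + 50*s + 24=-2*s^3 + 18*s^2 - 28*s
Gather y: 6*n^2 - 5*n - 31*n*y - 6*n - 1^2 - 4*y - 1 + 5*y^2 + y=6*n^2 - 11*n + 5*y^2 + y*(-31*n - 3) - 2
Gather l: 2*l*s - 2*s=2*l*s - 2*s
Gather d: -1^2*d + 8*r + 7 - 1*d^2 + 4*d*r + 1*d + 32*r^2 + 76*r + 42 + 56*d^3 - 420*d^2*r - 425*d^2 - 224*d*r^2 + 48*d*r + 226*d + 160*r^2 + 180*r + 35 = 56*d^3 + d^2*(-420*r - 426) + d*(-224*r^2 + 52*r + 226) + 192*r^2 + 264*r + 84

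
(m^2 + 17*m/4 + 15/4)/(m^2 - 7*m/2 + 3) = (4*m^2 + 17*m + 15)/(2*(2*m^2 - 7*m + 6))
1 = 1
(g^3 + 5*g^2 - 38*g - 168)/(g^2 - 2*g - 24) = g + 7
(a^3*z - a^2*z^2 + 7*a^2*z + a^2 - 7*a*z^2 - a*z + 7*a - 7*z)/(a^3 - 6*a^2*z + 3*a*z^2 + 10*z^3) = (a^3*z - a^2*z^2 + 7*a^2*z + a^2 - 7*a*z^2 - a*z + 7*a - 7*z)/(a^3 - 6*a^2*z + 3*a*z^2 + 10*z^3)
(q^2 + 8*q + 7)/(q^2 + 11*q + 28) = (q + 1)/(q + 4)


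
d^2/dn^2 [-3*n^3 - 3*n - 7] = -18*n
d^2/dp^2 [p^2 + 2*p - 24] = 2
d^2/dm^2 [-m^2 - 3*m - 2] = -2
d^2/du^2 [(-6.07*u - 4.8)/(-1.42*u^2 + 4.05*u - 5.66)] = ((35.535 - 51.7164*u)*(1.42*u^2 - 4.05*u + 5.66) + (2.84*u - 4.05)*(5.68*u - 8.1)*(6.07*u + 4.8))/(1.42*u^2 - 4.05*u + 5.66)^3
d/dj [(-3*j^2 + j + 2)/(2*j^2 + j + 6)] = (-5*j^2 - 44*j + 4)/(4*j^4 + 4*j^3 + 25*j^2 + 12*j + 36)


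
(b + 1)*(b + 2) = b^2 + 3*b + 2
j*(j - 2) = j^2 - 2*j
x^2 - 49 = (x - 7)*(x + 7)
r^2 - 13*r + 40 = (r - 8)*(r - 5)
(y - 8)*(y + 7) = y^2 - y - 56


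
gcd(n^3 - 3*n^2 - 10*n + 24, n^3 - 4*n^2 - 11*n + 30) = n^2 + n - 6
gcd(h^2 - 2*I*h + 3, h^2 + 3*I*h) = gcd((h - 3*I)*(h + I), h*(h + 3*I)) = 1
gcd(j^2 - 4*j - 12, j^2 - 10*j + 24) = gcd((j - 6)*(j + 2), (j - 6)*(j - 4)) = j - 6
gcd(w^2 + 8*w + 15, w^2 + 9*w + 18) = w + 3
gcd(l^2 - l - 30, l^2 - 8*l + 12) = l - 6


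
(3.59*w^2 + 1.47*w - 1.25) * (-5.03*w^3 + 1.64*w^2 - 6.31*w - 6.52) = -18.0577*w^5 - 1.5065*w^4 - 13.9546*w^3 - 34.7325*w^2 - 1.6969*w + 8.15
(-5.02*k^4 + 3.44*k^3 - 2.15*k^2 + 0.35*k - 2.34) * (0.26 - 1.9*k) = 9.538*k^5 - 7.8412*k^4 + 4.9794*k^3 - 1.224*k^2 + 4.537*k - 0.6084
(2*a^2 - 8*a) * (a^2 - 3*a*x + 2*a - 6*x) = 2*a^4 - 6*a^3*x - 4*a^3 + 12*a^2*x - 16*a^2 + 48*a*x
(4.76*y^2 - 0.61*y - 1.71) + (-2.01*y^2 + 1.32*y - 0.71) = 2.75*y^2 + 0.71*y - 2.42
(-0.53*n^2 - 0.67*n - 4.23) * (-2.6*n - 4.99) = 1.378*n^3 + 4.3867*n^2 + 14.3413*n + 21.1077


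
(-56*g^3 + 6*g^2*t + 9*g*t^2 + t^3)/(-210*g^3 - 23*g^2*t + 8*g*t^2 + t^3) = (-8*g^2 + 2*g*t + t^2)/(-30*g^2 + g*t + t^2)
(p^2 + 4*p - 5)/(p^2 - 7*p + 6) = (p + 5)/(p - 6)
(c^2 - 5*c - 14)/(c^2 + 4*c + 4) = (c - 7)/(c + 2)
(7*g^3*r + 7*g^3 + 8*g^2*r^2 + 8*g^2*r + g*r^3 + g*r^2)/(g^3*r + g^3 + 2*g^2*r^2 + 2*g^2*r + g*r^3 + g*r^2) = (7*g + r)/(g + r)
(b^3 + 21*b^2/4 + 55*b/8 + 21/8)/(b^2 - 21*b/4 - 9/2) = (2*b^2 + 9*b + 7)/(2*(b - 6))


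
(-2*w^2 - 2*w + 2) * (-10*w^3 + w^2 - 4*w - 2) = 20*w^5 + 18*w^4 - 14*w^3 + 14*w^2 - 4*w - 4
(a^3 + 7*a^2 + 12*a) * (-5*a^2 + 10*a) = -5*a^5 - 25*a^4 + 10*a^3 + 120*a^2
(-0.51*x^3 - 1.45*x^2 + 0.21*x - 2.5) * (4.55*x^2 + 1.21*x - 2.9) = -2.3205*x^5 - 7.2146*x^4 + 0.68*x^3 - 6.9159*x^2 - 3.634*x + 7.25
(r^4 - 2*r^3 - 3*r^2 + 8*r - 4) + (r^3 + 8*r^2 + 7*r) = r^4 - r^3 + 5*r^2 + 15*r - 4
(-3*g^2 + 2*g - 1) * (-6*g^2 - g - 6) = 18*g^4 - 9*g^3 + 22*g^2 - 11*g + 6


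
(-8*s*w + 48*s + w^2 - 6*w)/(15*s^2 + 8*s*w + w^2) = (-8*s*w + 48*s + w^2 - 6*w)/(15*s^2 + 8*s*w + w^2)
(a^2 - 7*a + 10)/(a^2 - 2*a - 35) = (-a^2 + 7*a - 10)/(-a^2 + 2*a + 35)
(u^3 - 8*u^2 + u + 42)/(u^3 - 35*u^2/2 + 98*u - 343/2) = 2*(u^2 - u - 6)/(2*u^2 - 21*u + 49)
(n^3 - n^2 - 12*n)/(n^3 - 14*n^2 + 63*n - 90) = n*(n^2 - n - 12)/(n^3 - 14*n^2 + 63*n - 90)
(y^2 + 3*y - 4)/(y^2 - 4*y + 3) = (y + 4)/(y - 3)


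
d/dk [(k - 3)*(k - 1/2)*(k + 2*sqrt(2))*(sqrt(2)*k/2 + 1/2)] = 2*sqrt(2)*k^3 - 21*sqrt(2)*k^2/4 + 15*k^2/2 - 35*k/2 + 7*sqrt(2)*k/2 - 7*sqrt(2)/2 + 15/4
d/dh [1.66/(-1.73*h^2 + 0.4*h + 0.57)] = (5.7436*h - 0.664)/(-1.73*h^2 + 0.4*h + 0.57)^2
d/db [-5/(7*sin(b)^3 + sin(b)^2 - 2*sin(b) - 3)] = 5*(21*sin(b)^2 + 2*sin(b) - 2)*cos(b)/(7*sin(b)^3 + sin(b)^2 - 2*sin(b) - 3)^2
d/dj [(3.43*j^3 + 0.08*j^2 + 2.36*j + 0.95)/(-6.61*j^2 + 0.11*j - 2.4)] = (-22.6723*j^4 + 0.7546*j^3 - 9.08760000000001*j^2 + 12.175*j - 5.7685)/(43.6921*j^4 - 1.4542*j^3 + 31.7401*j^2 - 0.528*j + 5.76)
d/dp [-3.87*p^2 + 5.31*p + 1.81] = 5.31 - 7.74*p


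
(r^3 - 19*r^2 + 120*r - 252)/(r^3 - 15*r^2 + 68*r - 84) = (r - 6)/(r - 2)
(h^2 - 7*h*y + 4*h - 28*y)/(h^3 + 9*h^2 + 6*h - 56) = (h - 7*y)/(h^2 + 5*h - 14)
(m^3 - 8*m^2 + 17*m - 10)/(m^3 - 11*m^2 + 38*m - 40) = (m - 1)/(m - 4)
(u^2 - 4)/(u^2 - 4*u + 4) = (u + 2)/(u - 2)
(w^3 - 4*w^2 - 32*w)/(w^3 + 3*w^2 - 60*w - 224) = w/(w + 7)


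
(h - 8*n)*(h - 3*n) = h^2 - 11*h*n + 24*n^2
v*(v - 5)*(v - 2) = v^3 - 7*v^2 + 10*v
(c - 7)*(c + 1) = c^2 - 6*c - 7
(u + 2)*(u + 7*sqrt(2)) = u^2 + 2*u + 7*sqrt(2)*u + 14*sqrt(2)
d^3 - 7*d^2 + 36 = (d - 6)*(d - 3)*(d + 2)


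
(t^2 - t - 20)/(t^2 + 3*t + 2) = (t^2 - t - 20)/(t^2 + 3*t + 2)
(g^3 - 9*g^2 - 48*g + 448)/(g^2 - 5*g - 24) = (g^2 - g - 56)/(g + 3)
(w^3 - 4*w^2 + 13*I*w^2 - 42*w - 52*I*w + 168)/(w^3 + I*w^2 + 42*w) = (w^2 + 2*w*(-2 + 3*I) - 24*I)/(w*(w - 6*I))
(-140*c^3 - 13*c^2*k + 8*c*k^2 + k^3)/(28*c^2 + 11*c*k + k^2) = (-20*c^2 + c*k + k^2)/(4*c + k)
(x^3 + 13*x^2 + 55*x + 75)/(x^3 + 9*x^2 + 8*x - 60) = (x^2 + 8*x + 15)/(x^2 + 4*x - 12)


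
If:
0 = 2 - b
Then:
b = 2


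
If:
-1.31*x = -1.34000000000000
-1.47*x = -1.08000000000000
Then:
No Solution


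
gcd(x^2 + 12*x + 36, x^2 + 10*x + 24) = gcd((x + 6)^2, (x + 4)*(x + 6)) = x + 6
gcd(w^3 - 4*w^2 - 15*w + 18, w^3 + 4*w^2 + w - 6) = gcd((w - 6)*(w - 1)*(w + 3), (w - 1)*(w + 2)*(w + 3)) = w^2 + 2*w - 3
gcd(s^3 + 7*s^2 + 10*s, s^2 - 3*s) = s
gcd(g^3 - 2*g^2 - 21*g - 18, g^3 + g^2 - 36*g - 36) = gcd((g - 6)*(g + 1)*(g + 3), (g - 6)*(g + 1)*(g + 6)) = g^2 - 5*g - 6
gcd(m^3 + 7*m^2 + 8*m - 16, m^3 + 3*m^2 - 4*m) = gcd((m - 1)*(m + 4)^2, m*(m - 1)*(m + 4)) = m^2 + 3*m - 4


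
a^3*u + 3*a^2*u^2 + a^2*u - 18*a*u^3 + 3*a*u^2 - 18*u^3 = (a - 3*u)*(a + 6*u)*(a*u + u)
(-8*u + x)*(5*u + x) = -40*u^2 - 3*u*x + x^2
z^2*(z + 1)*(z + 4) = z^4 + 5*z^3 + 4*z^2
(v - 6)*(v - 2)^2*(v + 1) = v^4 - 9*v^3 + 18*v^2 + 4*v - 24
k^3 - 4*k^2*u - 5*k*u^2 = k*(k - 5*u)*(k + u)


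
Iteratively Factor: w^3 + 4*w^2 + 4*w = (w)*(w^2 + 4*w + 4) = w*(w + 2)*(w + 2)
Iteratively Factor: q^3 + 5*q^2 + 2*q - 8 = (q + 4)*(q^2 + q - 2) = (q + 2)*(q + 4)*(q - 1)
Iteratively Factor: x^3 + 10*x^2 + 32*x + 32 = (x + 4)*(x^2 + 6*x + 8) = (x + 2)*(x + 4)*(x + 4)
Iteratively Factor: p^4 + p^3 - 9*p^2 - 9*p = (p)*(p^3 + p^2 - 9*p - 9) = p*(p + 3)*(p^2 - 2*p - 3) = p*(p + 1)*(p + 3)*(p - 3)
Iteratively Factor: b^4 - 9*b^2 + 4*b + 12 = (b + 3)*(b^3 - 3*b^2 + 4) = (b - 2)*(b + 3)*(b^2 - b - 2) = (b - 2)*(b + 1)*(b + 3)*(b - 2)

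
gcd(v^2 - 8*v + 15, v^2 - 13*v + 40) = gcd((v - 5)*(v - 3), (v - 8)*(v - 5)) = v - 5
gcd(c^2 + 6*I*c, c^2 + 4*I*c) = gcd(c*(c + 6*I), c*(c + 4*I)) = c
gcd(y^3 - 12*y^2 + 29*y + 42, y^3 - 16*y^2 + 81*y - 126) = y^2 - 13*y + 42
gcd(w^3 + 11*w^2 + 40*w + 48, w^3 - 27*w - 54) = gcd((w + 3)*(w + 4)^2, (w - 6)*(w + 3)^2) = w + 3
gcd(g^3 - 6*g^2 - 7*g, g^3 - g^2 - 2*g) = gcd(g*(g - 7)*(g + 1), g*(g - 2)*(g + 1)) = g^2 + g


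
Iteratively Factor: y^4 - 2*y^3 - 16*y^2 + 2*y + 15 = (y - 5)*(y^3 + 3*y^2 - y - 3) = (y - 5)*(y + 3)*(y^2 - 1) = (y - 5)*(y + 1)*(y + 3)*(y - 1)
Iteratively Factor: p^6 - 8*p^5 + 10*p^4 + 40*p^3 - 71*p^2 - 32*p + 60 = (p - 1)*(p^5 - 7*p^4 + 3*p^3 + 43*p^2 - 28*p - 60) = (p - 3)*(p - 1)*(p^4 - 4*p^3 - 9*p^2 + 16*p + 20) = (p - 5)*(p - 3)*(p - 1)*(p^3 + p^2 - 4*p - 4) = (p - 5)*(p - 3)*(p - 1)*(p + 2)*(p^2 - p - 2) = (p - 5)*(p - 3)*(p - 2)*(p - 1)*(p + 2)*(p + 1)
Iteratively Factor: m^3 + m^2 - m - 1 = (m + 1)*(m^2 - 1) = (m - 1)*(m + 1)*(m + 1)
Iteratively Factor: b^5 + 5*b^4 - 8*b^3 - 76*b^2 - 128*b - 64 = (b + 1)*(b^4 + 4*b^3 - 12*b^2 - 64*b - 64) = (b + 1)*(b + 2)*(b^3 + 2*b^2 - 16*b - 32) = (b + 1)*(b + 2)*(b + 4)*(b^2 - 2*b - 8) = (b - 4)*(b + 1)*(b + 2)*(b + 4)*(b + 2)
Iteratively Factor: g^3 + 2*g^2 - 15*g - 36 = (g + 3)*(g^2 - g - 12) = (g + 3)^2*(g - 4)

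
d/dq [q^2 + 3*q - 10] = 2*q + 3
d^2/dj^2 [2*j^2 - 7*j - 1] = 4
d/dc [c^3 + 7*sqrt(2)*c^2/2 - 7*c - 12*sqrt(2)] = 3*c^2 + 7*sqrt(2)*c - 7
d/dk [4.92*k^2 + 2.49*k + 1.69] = 9.84*k + 2.49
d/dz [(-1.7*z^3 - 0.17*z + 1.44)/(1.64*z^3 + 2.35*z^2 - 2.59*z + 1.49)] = (-3.995*z^4 + 9.3636*z^3 - 14.2843*z^2 - 6.768*z + 3.4763)/(2.6896*z^6 + 7.708*z^5 - 2.9727*z^4 - 7.2858*z^3 + 13.7111*z^2 - 7.7182*z + 2.2201)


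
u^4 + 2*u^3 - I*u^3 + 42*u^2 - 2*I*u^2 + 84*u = u*(u + 2)*(u - 7*I)*(u + 6*I)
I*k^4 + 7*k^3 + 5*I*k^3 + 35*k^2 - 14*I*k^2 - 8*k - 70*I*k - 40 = (k + 5)*(k - 4*I)*(k - 2*I)*(I*k + 1)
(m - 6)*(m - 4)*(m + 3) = m^3 - 7*m^2 - 6*m + 72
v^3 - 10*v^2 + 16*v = v*(v - 8)*(v - 2)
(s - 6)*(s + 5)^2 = s^3 + 4*s^2 - 35*s - 150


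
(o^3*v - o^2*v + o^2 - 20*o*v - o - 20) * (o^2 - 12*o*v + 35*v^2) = o^5*v - 12*o^4*v^2 - o^4*v + o^4 + 35*o^3*v^3 + 12*o^3*v^2 - 32*o^3*v - o^3 - 35*o^2*v^3 + 275*o^2*v^2 + 12*o^2*v - 20*o^2 - 700*o*v^3 - 35*o*v^2 + 240*o*v - 700*v^2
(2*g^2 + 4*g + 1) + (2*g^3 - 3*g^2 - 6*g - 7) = 2*g^3 - g^2 - 2*g - 6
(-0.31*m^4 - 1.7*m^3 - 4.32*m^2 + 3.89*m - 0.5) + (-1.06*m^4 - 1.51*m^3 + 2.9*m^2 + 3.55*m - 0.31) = -1.37*m^4 - 3.21*m^3 - 1.42*m^2 + 7.44*m - 0.81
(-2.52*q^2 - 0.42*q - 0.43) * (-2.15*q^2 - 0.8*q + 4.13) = 5.418*q^4 + 2.919*q^3 - 9.1471*q^2 - 1.3906*q - 1.7759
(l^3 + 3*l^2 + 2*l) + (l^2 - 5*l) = l^3 + 4*l^2 - 3*l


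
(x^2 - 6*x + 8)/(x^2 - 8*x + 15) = (x^2 - 6*x + 8)/(x^2 - 8*x + 15)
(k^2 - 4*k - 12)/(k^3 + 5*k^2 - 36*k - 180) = (k + 2)/(k^2 + 11*k + 30)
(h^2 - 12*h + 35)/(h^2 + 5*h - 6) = (h^2 - 12*h + 35)/(h^2 + 5*h - 6)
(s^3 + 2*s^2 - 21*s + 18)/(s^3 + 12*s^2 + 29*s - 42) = (s - 3)/(s + 7)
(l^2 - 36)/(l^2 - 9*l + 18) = (l + 6)/(l - 3)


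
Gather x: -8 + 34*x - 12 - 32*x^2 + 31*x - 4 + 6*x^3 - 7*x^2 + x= 6*x^3 - 39*x^2 + 66*x - 24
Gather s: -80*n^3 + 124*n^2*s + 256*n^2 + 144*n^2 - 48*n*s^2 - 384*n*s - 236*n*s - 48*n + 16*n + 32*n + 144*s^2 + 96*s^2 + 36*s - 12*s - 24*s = -80*n^3 + 400*n^2 + s^2*(240 - 48*n) + s*(124*n^2 - 620*n)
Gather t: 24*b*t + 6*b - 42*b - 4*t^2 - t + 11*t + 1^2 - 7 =-36*b - 4*t^2 + t*(24*b + 10) - 6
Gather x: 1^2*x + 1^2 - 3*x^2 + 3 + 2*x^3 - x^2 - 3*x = 2*x^3 - 4*x^2 - 2*x + 4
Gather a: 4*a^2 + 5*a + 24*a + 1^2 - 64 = 4*a^2 + 29*a - 63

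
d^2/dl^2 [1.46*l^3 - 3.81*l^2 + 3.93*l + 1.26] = 8.76*l - 7.62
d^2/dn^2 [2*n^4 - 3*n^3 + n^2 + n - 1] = 24*n^2 - 18*n + 2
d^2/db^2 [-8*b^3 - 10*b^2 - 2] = -48*b - 20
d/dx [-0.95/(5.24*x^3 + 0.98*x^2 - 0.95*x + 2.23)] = (14.934*x^2 + 1.862*x - 0.9025)/(5.24*x^3 + 0.98*x^2 - 0.95*x + 2.23)^2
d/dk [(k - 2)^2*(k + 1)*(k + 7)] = 4*k^3 + 12*k^2 - 42*k + 4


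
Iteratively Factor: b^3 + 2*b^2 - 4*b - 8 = (b + 2)*(b^2 - 4) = (b - 2)*(b + 2)*(b + 2)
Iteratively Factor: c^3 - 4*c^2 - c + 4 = (c - 4)*(c^2 - 1) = (c - 4)*(c + 1)*(c - 1)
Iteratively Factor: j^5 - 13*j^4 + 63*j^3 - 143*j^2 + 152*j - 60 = (j - 1)*(j^4 - 12*j^3 + 51*j^2 - 92*j + 60) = (j - 2)*(j - 1)*(j^3 - 10*j^2 + 31*j - 30) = (j - 5)*(j - 2)*(j - 1)*(j^2 - 5*j + 6) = (j - 5)*(j - 3)*(j - 2)*(j - 1)*(j - 2)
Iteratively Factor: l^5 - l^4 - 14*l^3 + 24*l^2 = (l - 2)*(l^4 + l^3 - 12*l^2) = (l - 3)*(l - 2)*(l^3 + 4*l^2) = (l - 3)*(l - 2)*(l + 4)*(l^2) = l*(l - 3)*(l - 2)*(l + 4)*(l)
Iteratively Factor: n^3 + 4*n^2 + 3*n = (n + 3)*(n^2 + n) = (n + 1)*(n + 3)*(n)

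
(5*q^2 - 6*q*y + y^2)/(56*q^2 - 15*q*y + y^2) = (5*q^2 - 6*q*y + y^2)/(56*q^2 - 15*q*y + y^2)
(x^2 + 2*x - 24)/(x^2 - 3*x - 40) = (-x^2 - 2*x + 24)/(-x^2 + 3*x + 40)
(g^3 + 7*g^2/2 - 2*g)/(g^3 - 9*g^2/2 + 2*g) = (g + 4)/(g - 4)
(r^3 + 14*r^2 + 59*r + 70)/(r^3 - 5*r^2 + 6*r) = (r^3 + 14*r^2 + 59*r + 70)/(r*(r^2 - 5*r + 6))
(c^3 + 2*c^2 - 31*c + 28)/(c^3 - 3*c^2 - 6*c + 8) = (c + 7)/(c + 2)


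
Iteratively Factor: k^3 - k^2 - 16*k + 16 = (k - 4)*(k^2 + 3*k - 4) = (k - 4)*(k - 1)*(k + 4)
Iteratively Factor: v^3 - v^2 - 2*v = (v + 1)*(v^2 - 2*v) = v*(v + 1)*(v - 2)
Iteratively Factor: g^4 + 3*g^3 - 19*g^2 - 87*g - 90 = (g + 3)*(g^3 - 19*g - 30) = (g + 2)*(g + 3)*(g^2 - 2*g - 15) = (g + 2)*(g + 3)^2*(g - 5)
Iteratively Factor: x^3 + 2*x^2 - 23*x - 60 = (x + 3)*(x^2 - x - 20) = (x + 3)*(x + 4)*(x - 5)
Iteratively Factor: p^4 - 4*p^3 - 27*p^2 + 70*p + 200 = (p - 5)*(p^3 + p^2 - 22*p - 40) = (p - 5)^2*(p^2 + 6*p + 8) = (p - 5)^2*(p + 2)*(p + 4)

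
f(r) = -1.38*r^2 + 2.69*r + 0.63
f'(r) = 2.69 - 2.76*r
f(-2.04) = -10.60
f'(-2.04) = 8.32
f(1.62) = 1.37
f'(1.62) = -1.78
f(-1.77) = -8.45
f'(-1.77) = 7.58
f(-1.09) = -3.94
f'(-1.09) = 5.70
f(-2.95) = -19.31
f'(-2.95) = 10.83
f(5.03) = -20.75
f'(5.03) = -11.19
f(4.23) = -12.68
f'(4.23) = -8.98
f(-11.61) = -216.61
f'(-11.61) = 34.73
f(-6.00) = -65.19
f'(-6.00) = 19.25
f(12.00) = -165.81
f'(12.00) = -30.43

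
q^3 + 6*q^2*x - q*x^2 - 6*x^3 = (q - x)*(q + x)*(q + 6*x)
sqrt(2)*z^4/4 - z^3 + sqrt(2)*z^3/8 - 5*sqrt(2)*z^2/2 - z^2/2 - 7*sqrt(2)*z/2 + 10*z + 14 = (z/2 + 1)*(z - 7/2)*(z - 2*sqrt(2))*(sqrt(2)*z/2 + sqrt(2))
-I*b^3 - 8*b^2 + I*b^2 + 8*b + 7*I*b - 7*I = (b - 7*I)*(b - I)*(-I*b + I)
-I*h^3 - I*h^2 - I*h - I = (h + 1)*(h - I)*(-I*h + 1)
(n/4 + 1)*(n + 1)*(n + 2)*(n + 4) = n^4/4 + 11*n^3/4 + 21*n^2/2 + 16*n + 8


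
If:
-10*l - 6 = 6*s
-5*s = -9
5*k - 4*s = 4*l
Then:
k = 12/125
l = -42/25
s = 9/5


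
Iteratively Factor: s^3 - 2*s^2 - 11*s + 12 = (s - 1)*(s^2 - s - 12) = (s - 1)*(s + 3)*(s - 4)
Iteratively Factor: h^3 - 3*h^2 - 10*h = (h + 2)*(h^2 - 5*h) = (h - 5)*(h + 2)*(h)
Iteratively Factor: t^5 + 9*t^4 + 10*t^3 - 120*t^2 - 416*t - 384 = (t - 4)*(t^4 + 13*t^3 + 62*t^2 + 128*t + 96) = (t - 4)*(t + 2)*(t^3 + 11*t^2 + 40*t + 48) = (t - 4)*(t + 2)*(t + 4)*(t^2 + 7*t + 12) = (t - 4)*(t + 2)*(t + 4)^2*(t + 3)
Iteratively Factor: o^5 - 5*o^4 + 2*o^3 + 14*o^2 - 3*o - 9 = (o - 3)*(o^4 - 2*o^3 - 4*o^2 + 2*o + 3) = (o - 3)^2*(o^3 + o^2 - o - 1) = (o - 3)^2*(o + 1)*(o^2 - 1) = (o - 3)^2*(o + 1)^2*(o - 1)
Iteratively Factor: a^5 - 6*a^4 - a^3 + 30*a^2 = (a - 5)*(a^4 - a^3 - 6*a^2) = a*(a - 5)*(a^3 - a^2 - 6*a) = a*(a - 5)*(a - 3)*(a^2 + 2*a) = a^2*(a - 5)*(a - 3)*(a + 2)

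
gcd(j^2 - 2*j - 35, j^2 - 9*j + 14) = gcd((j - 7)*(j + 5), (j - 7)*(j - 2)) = j - 7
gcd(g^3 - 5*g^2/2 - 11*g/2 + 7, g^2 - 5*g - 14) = g + 2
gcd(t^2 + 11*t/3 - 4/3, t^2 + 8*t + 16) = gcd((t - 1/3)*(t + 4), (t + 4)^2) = t + 4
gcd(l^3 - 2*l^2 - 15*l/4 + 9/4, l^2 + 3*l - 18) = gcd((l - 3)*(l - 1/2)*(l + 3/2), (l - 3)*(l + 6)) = l - 3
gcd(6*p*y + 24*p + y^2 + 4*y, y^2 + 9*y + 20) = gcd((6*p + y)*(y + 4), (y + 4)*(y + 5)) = y + 4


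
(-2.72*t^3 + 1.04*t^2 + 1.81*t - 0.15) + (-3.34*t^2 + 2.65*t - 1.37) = -2.72*t^3 - 2.3*t^2 + 4.46*t - 1.52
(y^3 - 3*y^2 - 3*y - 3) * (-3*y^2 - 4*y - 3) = -3*y^5 + 5*y^4 + 18*y^3 + 30*y^2 + 21*y + 9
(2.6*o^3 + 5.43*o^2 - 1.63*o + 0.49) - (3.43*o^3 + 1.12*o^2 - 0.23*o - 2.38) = -0.83*o^3 + 4.31*o^2 - 1.4*o + 2.87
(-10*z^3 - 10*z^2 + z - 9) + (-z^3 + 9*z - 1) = -11*z^3 - 10*z^2 + 10*z - 10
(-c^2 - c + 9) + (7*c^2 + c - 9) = 6*c^2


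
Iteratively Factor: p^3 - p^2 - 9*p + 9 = (p - 1)*(p^2 - 9) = (p - 1)*(p + 3)*(p - 3)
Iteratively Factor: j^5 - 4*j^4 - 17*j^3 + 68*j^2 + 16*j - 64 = (j - 1)*(j^4 - 3*j^3 - 20*j^2 + 48*j + 64) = (j - 1)*(j + 1)*(j^3 - 4*j^2 - 16*j + 64) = (j - 4)*(j - 1)*(j + 1)*(j^2 - 16) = (j - 4)^2*(j - 1)*(j + 1)*(j + 4)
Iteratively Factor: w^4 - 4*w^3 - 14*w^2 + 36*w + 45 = (w + 3)*(w^3 - 7*w^2 + 7*w + 15) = (w + 1)*(w + 3)*(w^2 - 8*w + 15) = (w - 3)*(w + 1)*(w + 3)*(w - 5)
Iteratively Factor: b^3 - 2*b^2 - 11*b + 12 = (b - 4)*(b^2 + 2*b - 3) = (b - 4)*(b - 1)*(b + 3)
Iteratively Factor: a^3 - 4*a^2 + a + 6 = (a + 1)*(a^2 - 5*a + 6) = (a - 3)*(a + 1)*(a - 2)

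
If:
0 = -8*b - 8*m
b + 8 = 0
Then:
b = -8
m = 8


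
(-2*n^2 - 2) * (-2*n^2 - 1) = 4*n^4 + 6*n^2 + 2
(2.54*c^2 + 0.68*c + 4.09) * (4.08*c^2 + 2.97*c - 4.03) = 10.3632*c^4 + 10.3182*c^3 + 8.4706*c^2 + 9.4069*c - 16.4827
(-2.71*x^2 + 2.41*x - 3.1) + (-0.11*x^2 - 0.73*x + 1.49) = -2.82*x^2 + 1.68*x - 1.61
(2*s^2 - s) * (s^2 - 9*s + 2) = 2*s^4 - 19*s^3 + 13*s^2 - 2*s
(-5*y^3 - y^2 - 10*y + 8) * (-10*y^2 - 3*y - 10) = 50*y^5 + 25*y^4 + 153*y^3 - 40*y^2 + 76*y - 80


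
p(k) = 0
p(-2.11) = 0.00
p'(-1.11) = 0.00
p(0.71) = 0.00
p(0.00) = 0.00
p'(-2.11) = 0.00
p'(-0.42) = 0.00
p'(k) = 0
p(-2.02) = 0.00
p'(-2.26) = 0.00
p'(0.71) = 0.00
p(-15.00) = 0.00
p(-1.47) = 0.00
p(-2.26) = 0.00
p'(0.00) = 0.00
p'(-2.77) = 0.00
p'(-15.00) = 0.00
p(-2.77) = 0.00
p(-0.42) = 0.00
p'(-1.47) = 0.00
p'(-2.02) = 0.00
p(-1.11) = 0.00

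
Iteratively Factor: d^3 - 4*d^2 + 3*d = (d - 3)*(d^2 - d) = (d - 3)*(d - 1)*(d)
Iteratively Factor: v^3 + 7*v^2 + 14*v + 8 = (v + 2)*(v^2 + 5*v + 4) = (v + 1)*(v + 2)*(v + 4)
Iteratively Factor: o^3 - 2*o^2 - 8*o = (o)*(o^2 - 2*o - 8) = o*(o - 4)*(o + 2)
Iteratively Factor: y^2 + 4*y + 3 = (y + 1)*(y + 3)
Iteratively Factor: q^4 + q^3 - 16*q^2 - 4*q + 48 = (q - 2)*(q^3 + 3*q^2 - 10*q - 24) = (q - 2)*(q + 4)*(q^2 - q - 6) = (q - 2)*(q + 2)*(q + 4)*(q - 3)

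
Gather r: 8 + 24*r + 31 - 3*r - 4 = 21*r + 35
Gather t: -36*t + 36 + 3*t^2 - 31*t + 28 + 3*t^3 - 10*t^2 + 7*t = 3*t^3 - 7*t^2 - 60*t + 64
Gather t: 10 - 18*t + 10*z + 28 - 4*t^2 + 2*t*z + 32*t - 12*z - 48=-4*t^2 + t*(2*z + 14) - 2*z - 10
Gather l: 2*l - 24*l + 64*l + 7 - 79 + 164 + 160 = 42*l + 252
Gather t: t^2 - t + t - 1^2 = t^2 - 1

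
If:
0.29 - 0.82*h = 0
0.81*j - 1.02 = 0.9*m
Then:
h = 0.35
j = 1.11111111111111*m + 1.25925925925926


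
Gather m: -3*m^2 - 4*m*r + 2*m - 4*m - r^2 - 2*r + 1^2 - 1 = -3*m^2 + m*(-4*r - 2) - r^2 - 2*r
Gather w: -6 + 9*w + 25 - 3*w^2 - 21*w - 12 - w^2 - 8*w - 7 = -4*w^2 - 20*w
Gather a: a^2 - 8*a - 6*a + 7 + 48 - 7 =a^2 - 14*a + 48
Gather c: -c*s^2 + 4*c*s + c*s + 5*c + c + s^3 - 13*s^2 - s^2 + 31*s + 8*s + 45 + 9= c*(-s^2 + 5*s + 6) + s^3 - 14*s^2 + 39*s + 54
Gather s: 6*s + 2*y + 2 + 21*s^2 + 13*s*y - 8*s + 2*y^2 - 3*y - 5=21*s^2 + s*(13*y - 2) + 2*y^2 - y - 3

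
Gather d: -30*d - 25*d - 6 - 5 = -55*d - 11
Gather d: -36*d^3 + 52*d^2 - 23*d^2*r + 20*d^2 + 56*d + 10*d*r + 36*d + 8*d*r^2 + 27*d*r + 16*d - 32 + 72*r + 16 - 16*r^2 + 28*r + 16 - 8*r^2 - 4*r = -36*d^3 + d^2*(72 - 23*r) + d*(8*r^2 + 37*r + 108) - 24*r^2 + 96*r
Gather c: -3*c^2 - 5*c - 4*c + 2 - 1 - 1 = -3*c^2 - 9*c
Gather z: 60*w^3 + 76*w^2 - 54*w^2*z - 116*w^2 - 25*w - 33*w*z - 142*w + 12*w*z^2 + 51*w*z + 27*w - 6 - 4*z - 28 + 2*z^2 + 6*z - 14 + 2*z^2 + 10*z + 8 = 60*w^3 - 40*w^2 - 140*w + z^2*(12*w + 4) + z*(-54*w^2 + 18*w + 12) - 40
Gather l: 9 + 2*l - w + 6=2*l - w + 15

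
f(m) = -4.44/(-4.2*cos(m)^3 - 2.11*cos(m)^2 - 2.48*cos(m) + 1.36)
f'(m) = -4.44*(-12.6*sin(m)*cos(m)^2 - 4.22*sin(m)*cos(m) - 2.48*sin(m))/(-4.2*cos(m)^3 - 2.11*cos(m)^2 - 2.48*cos(m) + 1.36)^2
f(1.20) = 285.95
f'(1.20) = 97209.12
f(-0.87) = 1.98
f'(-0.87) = -7.04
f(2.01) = -1.88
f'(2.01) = 2.15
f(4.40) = -2.17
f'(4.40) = -2.40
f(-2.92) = -0.78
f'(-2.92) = -0.31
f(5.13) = 16.26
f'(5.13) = -340.82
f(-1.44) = -4.48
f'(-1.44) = -14.53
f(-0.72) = 1.28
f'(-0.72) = -3.09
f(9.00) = -0.88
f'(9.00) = 0.65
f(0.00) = 0.60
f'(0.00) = 0.00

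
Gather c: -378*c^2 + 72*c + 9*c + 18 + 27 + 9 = -378*c^2 + 81*c + 54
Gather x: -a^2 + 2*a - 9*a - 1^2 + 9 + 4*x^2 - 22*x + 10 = -a^2 - 7*a + 4*x^2 - 22*x + 18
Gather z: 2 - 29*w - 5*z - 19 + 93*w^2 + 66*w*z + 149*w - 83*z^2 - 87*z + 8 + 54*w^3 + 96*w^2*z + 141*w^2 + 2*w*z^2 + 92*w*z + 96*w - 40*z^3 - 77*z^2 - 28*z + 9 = 54*w^3 + 234*w^2 + 216*w - 40*z^3 + z^2*(2*w - 160) + z*(96*w^2 + 158*w - 120)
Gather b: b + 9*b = 10*b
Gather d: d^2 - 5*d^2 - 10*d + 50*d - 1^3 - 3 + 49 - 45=-4*d^2 + 40*d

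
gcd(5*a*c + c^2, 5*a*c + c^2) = 5*a*c + c^2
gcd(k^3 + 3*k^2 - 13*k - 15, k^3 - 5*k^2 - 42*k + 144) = k - 3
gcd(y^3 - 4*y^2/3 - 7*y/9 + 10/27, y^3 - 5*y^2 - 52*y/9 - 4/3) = y + 2/3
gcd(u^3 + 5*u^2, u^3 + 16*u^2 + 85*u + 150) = u + 5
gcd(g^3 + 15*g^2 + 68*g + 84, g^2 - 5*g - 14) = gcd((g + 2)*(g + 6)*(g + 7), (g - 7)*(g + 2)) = g + 2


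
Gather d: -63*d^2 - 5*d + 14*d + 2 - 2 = -63*d^2 + 9*d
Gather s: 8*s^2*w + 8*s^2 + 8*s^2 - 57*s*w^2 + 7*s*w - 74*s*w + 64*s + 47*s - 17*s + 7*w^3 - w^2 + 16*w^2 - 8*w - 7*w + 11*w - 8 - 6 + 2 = s^2*(8*w + 16) + s*(-57*w^2 - 67*w + 94) + 7*w^3 + 15*w^2 - 4*w - 12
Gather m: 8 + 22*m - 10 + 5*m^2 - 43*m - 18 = 5*m^2 - 21*m - 20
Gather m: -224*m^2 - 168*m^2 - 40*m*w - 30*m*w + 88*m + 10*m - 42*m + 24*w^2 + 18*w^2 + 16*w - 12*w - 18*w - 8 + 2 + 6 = -392*m^2 + m*(56 - 70*w) + 42*w^2 - 14*w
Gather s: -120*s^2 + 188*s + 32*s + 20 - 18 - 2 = -120*s^2 + 220*s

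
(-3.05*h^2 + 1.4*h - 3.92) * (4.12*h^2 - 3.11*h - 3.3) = -12.566*h^4 + 15.2535*h^3 - 10.4394*h^2 + 7.5712*h + 12.936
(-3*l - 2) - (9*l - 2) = -12*l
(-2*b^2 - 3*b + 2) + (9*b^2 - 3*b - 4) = 7*b^2 - 6*b - 2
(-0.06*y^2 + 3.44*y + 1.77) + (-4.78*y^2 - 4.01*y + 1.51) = -4.84*y^2 - 0.57*y + 3.28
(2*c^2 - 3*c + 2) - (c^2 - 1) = c^2 - 3*c + 3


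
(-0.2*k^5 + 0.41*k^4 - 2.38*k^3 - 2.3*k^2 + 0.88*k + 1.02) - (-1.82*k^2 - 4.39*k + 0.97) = -0.2*k^5 + 0.41*k^4 - 2.38*k^3 - 0.48*k^2 + 5.27*k + 0.05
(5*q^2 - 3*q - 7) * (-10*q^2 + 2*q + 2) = -50*q^4 + 40*q^3 + 74*q^2 - 20*q - 14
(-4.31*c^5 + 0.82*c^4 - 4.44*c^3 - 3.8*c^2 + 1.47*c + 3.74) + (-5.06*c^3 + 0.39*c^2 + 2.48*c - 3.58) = -4.31*c^5 + 0.82*c^4 - 9.5*c^3 - 3.41*c^2 + 3.95*c + 0.16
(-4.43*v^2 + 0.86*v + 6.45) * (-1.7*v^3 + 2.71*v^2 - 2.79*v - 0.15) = 7.531*v^5 - 13.4673*v^4 + 3.7253*v^3 + 15.7446*v^2 - 18.1245*v - 0.9675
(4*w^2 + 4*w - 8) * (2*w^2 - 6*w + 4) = 8*w^4 - 16*w^3 - 24*w^2 + 64*w - 32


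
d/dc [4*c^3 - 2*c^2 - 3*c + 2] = 12*c^2 - 4*c - 3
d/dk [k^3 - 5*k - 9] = 3*k^2 - 5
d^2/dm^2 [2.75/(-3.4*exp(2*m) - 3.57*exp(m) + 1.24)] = (-2.75*(6.8*exp(m) + 3.57)*(13.6*exp(m) + 7.14)*exp(m) + (37.4*exp(m) + 9.8175)*(3.4*exp(2*m) + 3.57*exp(m) - 1.24))*exp(m)/(3.4*exp(2*m) + 3.57*exp(m) - 1.24)^3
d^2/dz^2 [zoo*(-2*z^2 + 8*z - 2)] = zoo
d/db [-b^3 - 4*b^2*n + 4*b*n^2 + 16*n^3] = -3*b^2 - 8*b*n + 4*n^2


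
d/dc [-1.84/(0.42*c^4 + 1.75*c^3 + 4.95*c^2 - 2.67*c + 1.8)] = (3.0912*c^3 + 9.66*c^2 + 18.216*c - 4.9128)/(0.42*c^4 + 1.75*c^3 + 4.95*c^2 - 2.67*c + 1.8)^2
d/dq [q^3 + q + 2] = 3*q^2 + 1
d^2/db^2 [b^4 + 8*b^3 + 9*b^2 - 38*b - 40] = 12*b^2 + 48*b + 18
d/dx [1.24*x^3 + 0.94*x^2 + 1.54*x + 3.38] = 3.72*x^2 + 1.88*x + 1.54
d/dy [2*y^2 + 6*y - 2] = 4*y + 6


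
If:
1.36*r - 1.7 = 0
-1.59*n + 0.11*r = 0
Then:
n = 0.09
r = 1.25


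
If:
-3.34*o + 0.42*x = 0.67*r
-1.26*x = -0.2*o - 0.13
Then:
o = 6.3*x - 0.65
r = 3.24029850746269 - 30.7791044776119*x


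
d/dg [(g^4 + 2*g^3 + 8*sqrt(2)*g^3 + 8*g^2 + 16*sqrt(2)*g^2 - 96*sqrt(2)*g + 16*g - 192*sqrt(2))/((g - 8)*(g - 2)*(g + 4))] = (g^6 - 12*g^5 - 92*g^4 - 64*sqrt(2)*g^4 - 192*sqrt(2)*g^3 + 128*g^3 + 288*g^2 + 1152*sqrt(2)*g^2 - 256*sqrt(2)*g + 1024*g - 10752*sqrt(2) + 1024)/(g^6 - 12*g^5 - 12*g^4 + 416*g^3 - 192*g^2 - 3072*g + 4096)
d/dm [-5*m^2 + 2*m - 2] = 2 - 10*m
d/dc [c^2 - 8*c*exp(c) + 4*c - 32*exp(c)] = -8*c*exp(c) + 2*c - 40*exp(c) + 4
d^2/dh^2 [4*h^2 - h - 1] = 8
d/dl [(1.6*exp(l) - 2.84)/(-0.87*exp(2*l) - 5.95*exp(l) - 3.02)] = (1.392*exp(2*l) - 4.9416*exp(l) - 21.73)*exp(l)/(0.7569*exp(4*l) + 10.353*exp(3*l) + 40.6573*exp(2*l) + 35.938*exp(l) + 9.1204)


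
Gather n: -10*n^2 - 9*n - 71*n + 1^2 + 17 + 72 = -10*n^2 - 80*n + 90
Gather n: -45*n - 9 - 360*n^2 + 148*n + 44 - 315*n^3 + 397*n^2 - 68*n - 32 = -315*n^3 + 37*n^2 + 35*n + 3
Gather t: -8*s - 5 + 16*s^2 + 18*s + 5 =16*s^2 + 10*s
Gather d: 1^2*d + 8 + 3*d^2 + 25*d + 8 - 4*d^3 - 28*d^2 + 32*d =-4*d^3 - 25*d^2 + 58*d + 16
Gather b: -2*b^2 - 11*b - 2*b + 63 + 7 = -2*b^2 - 13*b + 70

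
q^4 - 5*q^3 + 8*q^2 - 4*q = q*(q - 2)^2*(q - 1)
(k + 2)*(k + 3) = k^2 + 5*k + 6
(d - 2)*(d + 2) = d^2 - 4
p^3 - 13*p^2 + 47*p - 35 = (p - 7)*(p - 5)*(p - 1)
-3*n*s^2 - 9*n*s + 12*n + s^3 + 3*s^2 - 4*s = (-3*n + s)*(s - 1)*(s + 4)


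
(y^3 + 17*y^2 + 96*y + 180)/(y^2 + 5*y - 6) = (y^2 + 11*y + 30)/(y - 1)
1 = 1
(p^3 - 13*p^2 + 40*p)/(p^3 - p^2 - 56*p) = (p - 5)/(p + 7)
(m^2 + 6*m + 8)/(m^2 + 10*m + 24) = (m + 2)/(m + 6)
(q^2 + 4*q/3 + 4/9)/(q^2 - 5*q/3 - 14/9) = (3*q + 2)/(3*q - 7)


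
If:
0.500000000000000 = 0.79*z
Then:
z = 0.63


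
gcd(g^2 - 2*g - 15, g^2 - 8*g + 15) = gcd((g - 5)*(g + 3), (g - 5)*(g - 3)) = g - 5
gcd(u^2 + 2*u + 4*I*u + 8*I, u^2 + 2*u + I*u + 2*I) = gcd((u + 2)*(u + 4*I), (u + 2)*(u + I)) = u + 2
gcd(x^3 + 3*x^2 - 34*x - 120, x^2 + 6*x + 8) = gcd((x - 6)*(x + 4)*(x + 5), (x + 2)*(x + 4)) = x + 4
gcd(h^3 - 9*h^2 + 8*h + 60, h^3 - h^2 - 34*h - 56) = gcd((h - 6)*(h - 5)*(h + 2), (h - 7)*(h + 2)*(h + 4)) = h + 2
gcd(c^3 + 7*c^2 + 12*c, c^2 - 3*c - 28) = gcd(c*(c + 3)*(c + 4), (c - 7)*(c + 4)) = c + 4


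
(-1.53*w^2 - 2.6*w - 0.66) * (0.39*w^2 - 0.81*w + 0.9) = -0.5967*w^4 + 0.2253*w^3 + 0.4716*w^2 - 1.8054*w - 0.594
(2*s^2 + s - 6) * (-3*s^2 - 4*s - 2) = -6*s^4 - 11*s^3 + 10*s^2 + 22*s + 12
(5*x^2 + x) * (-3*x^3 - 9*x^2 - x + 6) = -15*x^5 - 48*x^4 - 14*x^3 + 29*x^2 + 6*x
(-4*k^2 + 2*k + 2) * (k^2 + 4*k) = -4*k^4 - 14*k^3 + 10*k^2 + 8*k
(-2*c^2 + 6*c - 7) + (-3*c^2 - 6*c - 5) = -5*c^2 - 12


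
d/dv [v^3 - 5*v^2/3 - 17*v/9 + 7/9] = 3*v^2 - 10*v/3 - 17/9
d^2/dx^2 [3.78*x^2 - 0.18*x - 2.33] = 7.56000000000000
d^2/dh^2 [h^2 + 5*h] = 2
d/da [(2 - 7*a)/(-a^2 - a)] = (-7*a^2 + 4*a + 2)/(a^2*(a^2 + 2*a + 1))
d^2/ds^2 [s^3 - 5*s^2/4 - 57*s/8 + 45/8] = 6*s - 5/2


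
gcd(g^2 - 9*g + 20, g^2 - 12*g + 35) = g - 5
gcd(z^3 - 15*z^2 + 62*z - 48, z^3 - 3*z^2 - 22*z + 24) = z^2 - 7*z + 6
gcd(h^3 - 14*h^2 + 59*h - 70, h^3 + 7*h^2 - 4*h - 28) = h - 2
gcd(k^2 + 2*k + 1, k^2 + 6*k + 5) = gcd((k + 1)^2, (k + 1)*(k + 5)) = k + 1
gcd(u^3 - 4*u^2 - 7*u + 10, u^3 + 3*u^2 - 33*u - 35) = u - 5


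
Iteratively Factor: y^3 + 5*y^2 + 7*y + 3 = (y + 3)*(y^2 + 2*y + 1) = (y + 1)*(y + 3)*(y + 1)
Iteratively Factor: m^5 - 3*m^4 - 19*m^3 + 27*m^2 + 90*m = (m + 3)*(m^4 - 6*m^3 - m^2 + 30*m) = (m + 2)*(m + 3)*(m^3 - 8*m^2 + 15*m) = (m - 5)*(m + 2)*(m + 3)*(m^2 - 3*m) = m*(m - 5)*(m + 2)*(m + 3)*(m - 3)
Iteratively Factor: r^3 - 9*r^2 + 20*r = (r)*(r^2 - 9*r + 20) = r*(r - 4)*(r - 5)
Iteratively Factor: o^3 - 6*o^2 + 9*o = (o)*(o^2 - 6*o + 9) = o*(o - 3)*(o - 3)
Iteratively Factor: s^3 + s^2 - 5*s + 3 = (s + 3)*(s^2 - 2*s + 1) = (s - 1)*(s + 3)*(s - 1)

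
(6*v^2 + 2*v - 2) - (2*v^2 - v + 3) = 4*v^2 + 3*v - 5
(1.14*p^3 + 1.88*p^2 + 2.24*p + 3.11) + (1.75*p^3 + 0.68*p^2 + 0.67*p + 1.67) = 2.89*p^3 + 2.56*p^2 + 2.91*p + 4.78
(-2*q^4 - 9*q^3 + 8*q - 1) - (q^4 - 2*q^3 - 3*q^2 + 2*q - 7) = -3*q^4 - 7*q^3 + 3*q^2 + 6*q + 6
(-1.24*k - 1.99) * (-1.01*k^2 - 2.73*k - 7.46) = 1.2524*k^3 + 5.3951*k^2 + 14.6831*k + 14.8454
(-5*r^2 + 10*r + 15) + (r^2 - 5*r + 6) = -4*r^2 + 5*r + 21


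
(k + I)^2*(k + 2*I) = k^3 + 4*I*k^2 - 5*k - 2*I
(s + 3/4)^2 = s^2 + 3*s/2 + 9/16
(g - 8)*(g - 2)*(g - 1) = g^3 - 11*g^2 + 26*g - 16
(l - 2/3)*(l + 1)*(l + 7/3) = l^3 + 8*l^2/3 + l/9 - 14/9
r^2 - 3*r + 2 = (r - 2)*(r - 1)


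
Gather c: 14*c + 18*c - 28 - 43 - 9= 32*c - 80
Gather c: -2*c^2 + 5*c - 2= -2*c^2 + 5*c - 2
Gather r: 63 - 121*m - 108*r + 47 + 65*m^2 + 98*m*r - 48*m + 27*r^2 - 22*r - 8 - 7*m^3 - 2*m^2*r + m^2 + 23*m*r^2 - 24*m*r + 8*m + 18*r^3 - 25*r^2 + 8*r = -7*m^3 + 66*m^2 - 161*m + 18*r^3 + r^2*(23*m + 2) + r*(-2*m^2 + 74*m - 122) + 102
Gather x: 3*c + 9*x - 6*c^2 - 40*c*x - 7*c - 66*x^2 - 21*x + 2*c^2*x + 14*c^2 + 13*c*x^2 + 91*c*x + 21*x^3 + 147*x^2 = 8*c^2 - 4*c + 21*x^3 + x^2*(13*c + 81) + x*(2*c^2 + 51*c - 12)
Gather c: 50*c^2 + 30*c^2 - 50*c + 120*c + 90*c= 80*c^2 + 160*c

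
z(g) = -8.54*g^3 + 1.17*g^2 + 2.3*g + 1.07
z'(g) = -25.62*g^2 + 2.34*g + 2.3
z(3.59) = -370.73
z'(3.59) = -319.49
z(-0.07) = 0.92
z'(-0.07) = 2.01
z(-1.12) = 11.96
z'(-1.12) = -32.46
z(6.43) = -2206.11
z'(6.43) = -1041.91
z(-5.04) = 1112.52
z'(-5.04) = -660.28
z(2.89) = -188.65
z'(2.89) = -204.92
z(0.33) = 1.65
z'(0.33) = 0.28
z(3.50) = -342.70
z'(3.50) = -303.36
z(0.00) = 1.07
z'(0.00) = 2.30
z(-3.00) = 235.28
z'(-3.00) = -235.30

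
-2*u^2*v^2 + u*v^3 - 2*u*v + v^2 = v*(-2*u + v)*(u*v + 1)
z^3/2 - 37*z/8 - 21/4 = (z/2 + 1)*(z - 7/2)*(z + 3/2)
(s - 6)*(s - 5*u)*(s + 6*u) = s^3 + s^2*u - 6*s^2 - 30*s*u^2 - 6*s*u + 180*u^2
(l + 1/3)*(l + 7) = l^2 + 22*l/3 + 7/3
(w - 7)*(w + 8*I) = w^2 - 7*w + 8*I*w - 56*I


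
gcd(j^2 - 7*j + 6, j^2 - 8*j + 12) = j - 6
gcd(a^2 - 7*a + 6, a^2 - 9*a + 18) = a - 6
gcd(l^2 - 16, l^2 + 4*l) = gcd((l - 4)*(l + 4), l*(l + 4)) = l + 4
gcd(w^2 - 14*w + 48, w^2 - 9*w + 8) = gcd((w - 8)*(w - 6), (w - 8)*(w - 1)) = w - 8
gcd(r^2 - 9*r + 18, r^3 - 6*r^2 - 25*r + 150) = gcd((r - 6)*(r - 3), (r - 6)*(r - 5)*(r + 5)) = r - 6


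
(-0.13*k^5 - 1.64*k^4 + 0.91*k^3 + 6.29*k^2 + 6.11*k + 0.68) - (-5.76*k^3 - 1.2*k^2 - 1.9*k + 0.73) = -0.13*k^5 - 1.64*k^4 + 6.67*k^3 + 7.49*k^2 + 8.01*k - 0.0499999999999999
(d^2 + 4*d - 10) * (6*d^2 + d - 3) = 6*d^4 + 25*d^3 - 59*d^2 - 22*d + 30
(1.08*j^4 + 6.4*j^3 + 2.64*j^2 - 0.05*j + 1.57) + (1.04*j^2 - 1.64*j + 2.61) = 1.08*j^4 + 6.4*j^3 + 3.68*j^2 - 1.69*j + 4.18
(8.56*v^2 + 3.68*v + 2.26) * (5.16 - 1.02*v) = -8.7312*v^3 + 40.416*v^2 + 16.6836*v + 11.6616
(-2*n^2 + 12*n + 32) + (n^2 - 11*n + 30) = -n^2 + n + 62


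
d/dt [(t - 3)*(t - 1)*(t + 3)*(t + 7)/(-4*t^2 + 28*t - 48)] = (-2*t^3 + 3*t^2 + 72*t + 23)/(4*(t^2 - 8*t + 16))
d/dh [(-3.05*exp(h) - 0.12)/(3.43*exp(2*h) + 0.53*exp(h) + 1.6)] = (10.4615*exp(2*h) + 0.8232*exp(h) - 4.8164)*exp(h)/(11.7649*exp(4*h) + 3.6358*exp(3*h) + 11.2569*exp(2*h) + 1.696*exp(h) + 2.56)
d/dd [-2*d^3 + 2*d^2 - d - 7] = -6*d^2 + 4*d - 1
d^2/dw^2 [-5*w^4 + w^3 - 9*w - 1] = 6*w*(1 - 10*w)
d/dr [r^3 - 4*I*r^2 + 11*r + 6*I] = 3*r^2 - 8*I*r + 11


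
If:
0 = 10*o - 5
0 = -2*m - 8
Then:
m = -4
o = 1/2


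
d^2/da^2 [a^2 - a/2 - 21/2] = 2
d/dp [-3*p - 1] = -3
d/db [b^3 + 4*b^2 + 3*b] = 3*b^2 + 8*b + 3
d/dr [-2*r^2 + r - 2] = 1 - 4*r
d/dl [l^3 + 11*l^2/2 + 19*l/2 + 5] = 3*l^2 + 11*l + 19/2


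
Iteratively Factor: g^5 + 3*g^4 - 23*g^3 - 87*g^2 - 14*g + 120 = (g + 3)*(g^4 - 23*g^2 - 18*g + 40) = (g + 3)*(g + 4)*(g^3 - 4*g^2 - 7*g + 10) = (g - 1)*(g + 3)*(g + 4)*(g^2 - 3*g - 10) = (g - 1)*(g + 2)*(g + 3)*(g + 4)*(g - 5)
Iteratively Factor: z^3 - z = (z + 1)*(z^2 - z) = z*(z + 1)*(z - 1)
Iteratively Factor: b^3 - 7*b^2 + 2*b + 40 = (b + 2)*(b^2 - 9*b + 20) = (b - 5)*(b + 2)*(b - 4)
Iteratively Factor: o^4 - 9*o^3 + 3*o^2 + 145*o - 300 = (o - 5)*(o^3 - 4*o^2 - 17*o + 60) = (o - 5)*(o + 4)*(o^2 - 8*o + 15) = (o - 5)*(o - 3)*(o + 4)*(o - 5)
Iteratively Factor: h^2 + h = (h)*(h + 1)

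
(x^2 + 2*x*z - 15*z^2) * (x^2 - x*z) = x^4 + x^3*z - 17*x^2*z^2 + 15*x*z^3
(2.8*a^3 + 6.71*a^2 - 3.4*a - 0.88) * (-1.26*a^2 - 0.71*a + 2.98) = -3.528*a^5 - 10.4426*a^4 + 7.8639*a^3 + 23.5186*a^2 - 9.5072*a - 2.6224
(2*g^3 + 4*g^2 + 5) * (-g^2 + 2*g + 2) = -2*g^5 + 12*g^3 + 3*g^2 + 10*g + 10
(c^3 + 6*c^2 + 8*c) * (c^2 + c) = c^5 + 7*c^4 + 14*c^3 + 8*c^2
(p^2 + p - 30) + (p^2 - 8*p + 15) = 2*p^2 - 7*p - 15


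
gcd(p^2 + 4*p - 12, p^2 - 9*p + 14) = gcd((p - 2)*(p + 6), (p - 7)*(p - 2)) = p - 2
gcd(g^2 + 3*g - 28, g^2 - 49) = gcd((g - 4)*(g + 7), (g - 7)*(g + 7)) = g + 7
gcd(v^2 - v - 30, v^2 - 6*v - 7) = 1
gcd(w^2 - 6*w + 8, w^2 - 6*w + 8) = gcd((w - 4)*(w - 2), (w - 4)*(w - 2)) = w^2 - 6*w + 8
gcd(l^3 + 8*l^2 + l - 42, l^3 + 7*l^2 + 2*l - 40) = l - 2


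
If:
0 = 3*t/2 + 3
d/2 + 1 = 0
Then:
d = -2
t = -2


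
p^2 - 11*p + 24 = (p - 8)*(p - 3)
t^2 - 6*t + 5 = (t - 5)*(t - 1)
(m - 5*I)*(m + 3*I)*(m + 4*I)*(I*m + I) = I*m^4 - 2*m^3 + I*m^3 - 2*m^2 + 23*I*m^2 - 60*m + 23*I*m - 60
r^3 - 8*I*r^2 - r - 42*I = (r - 7*I)*(r - 3*I)*(r + 2*I)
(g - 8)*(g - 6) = g^2 - 14*g + 48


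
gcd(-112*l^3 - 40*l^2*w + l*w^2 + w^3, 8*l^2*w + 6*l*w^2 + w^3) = 4*l + w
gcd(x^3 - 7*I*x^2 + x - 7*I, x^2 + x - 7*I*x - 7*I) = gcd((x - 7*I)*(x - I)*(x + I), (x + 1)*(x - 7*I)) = x - 7*I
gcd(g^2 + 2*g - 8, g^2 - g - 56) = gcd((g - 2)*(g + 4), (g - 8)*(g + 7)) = 1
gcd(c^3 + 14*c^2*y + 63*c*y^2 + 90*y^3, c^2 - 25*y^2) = c + 5*y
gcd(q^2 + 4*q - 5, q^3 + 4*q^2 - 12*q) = 1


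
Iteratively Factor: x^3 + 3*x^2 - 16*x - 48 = (x - 4)*(x^2 + 7*x + 12) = (x - 4)*(x + 4)*(x + 3)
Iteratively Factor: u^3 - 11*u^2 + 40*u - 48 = (u - 4)*(u^2 - 7*u + 12) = (u - 4)^2*(u - 3)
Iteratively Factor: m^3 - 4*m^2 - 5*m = (m - 5)*(m^2 + m) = m*(m - 5)*(m + 1)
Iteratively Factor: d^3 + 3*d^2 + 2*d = (d)*(d^2 + 3*d + 2) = d*(d + 2)*(d + 1)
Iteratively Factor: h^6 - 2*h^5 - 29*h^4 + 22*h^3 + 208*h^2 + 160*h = (h - 5)*(h^5 + 3*h^4 - 14*h^3 - 48*h^2 - 32*h) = (h - 5)*(h + 4)*(h^4 - h^3 - 10*h^2 - 8*h) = (h - 5)*(h - 4)*(h + 4)*(h^3 + 3*h^2 + 2*h) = (h - 5)*(h - 4)*(h + 2)*(h + 4)*(h^2 + h) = (h - 5)*(h - 4)*(h + 1)*(h + 2)*(h + 4)*(h)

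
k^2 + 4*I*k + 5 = (k - I)*(k + 5*I)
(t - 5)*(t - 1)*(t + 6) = t^3 - 31*t + 30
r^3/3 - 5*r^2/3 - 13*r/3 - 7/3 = (r/3 + 1/3)*(r - 7)*(r + 1)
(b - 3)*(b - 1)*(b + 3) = b^3 - b^2 - 9*b + 9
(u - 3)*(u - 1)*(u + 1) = u^3 - 3*u^2 - u + 3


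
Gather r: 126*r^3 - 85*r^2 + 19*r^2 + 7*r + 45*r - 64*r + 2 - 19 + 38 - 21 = 126*r^3 - 66*r^2 - 12*r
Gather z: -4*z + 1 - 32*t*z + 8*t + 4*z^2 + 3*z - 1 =8*t + 4*z^2 + z*(-32*t - 1)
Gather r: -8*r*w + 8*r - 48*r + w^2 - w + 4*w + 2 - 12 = r*(-8*w - 40) + w^2 + 3*w - 10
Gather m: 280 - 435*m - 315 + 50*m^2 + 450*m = 50*m^2 + 15*m - 35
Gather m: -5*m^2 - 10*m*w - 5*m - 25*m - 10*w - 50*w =-5*m^2 + m*(-10*w - 30) - 60*w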